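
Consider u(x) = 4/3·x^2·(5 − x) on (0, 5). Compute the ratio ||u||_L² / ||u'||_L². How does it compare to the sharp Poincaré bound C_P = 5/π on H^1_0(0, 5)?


||u||_L² / ||u'||_L² = 5*sqrt(14)/14 < C_P = 5/π.

u(x) = 4/3·x^2·(5 − x), so u'(x) = 4*x*(10 - 3*x)/3.
u(x) = 4/3·x^2·(5 − x) vanishes at x = 0 and x = 5, so u ∈ H^1_0(0, 5). Differentiate via the product rule and integrate the resulting polynomials term by term.
  ∫_0^5 u² dx = ∫_0^5 (16*x^6/9 - 160*x^5/9 + 400*x^4/9) dx. Term by term:
    ∫_0^5 16*x^6/9 dx = 1250000/63;  ∫_0^5 -160*x^5/9 dx = -1250000/27;  ∫_0^5 400*x^4/9 dx = 250000/9.
  Sum: 1250000/63 − 1250000/27 + 250000/9 = 250000/189.
  ∫_0^5 (u')² dx = ∫_0^5 (16*x^4 - 320*x^3/3 + 1600*x^2/9) dx. Term by term:
    ∫_0^5 16*x^4 dx = 10000;  ∫_0^5 -320*x^3/3 dx = -50000/3;  ∫_0^5 1600*x^2/9 dx = 200000/27.
  Sum: 10000 − 50000/3 + 200000/27 = 20000/27.
∫_0^5 u² dx = 250000/189, so ||u||_L² = 500*sqrt(21)/63.
∫_0^5 (u')² dx = 20000/27, so ||u'||_L² = 100*sqrt(6)/9.
Ratio ||u||_L² / ||u'||_L² = 5*sqrt(14)/14.
Sharp Poincaré constant on H^1_0(0, 5) is C_P = L/π = 5/π, achieved by sin(π/5·x).
A polynomial bump cannot attain the sharp Poincaré constant (only the first sine eigenfunction does), so the ratio is strictly less than C_P, consistent with ||u||_L² ≤ C_P ||u'||_L².


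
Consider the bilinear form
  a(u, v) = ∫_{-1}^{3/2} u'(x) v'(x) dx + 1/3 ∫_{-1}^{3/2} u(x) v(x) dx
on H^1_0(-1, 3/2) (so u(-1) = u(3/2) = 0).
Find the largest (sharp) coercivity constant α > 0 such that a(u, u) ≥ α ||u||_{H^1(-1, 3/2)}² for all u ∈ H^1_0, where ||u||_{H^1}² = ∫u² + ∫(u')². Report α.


α = (25 + 12*π^2)/(3*(25 + 4*π^2))

Coercivity of a(·,·) on H^1_0(-1, 3/2) means a(u, u) ≥ α ||u||_{H^1}² for every u ∈ H^1_0.
The interval has length L = 5/2, and Poincaré/coercivity depend only on L. Here a(u, u) = ∫(u')² + (1/3)·∫u².
Here 0 < c = 1/3 < 1. The condition a(u,u) ≥ α||u||_{H^1}² reads (1−α)∫(u')² ≥ (α−c)∫u². Any admissible α is ≤ 1 (rapidly oscillating u have ∫u²/∫(u')² → 0), and α = 1 would force 0 ≥ (1−c)∫u², impossible since c < 1; so 1−α > 0. By the sharp Poincaré inequality on H^1_0 of an interval of length L, ∫(u')² ≥ (π/L)²∫u² with equality for the first sine mode sin(π(x−x₀)/L) (x₀ the left endpoint), so the inequality holds for all u iff (1−α)(π/L)² ≥ α − c, i.e. α ≤ ((π/L)² + c)/((π/L)² + 1) = (1 + c(L/π)²)/(1 + (L/π)²). With (π/L)² = 4*π^2/25 and c = 1/3, the largest admissible constant is α = ((π/L)² + c)/((π/L)² + 1).
Simplifying, α = (25 + 12*π^2)/(3*(25 + 4*π^2)).


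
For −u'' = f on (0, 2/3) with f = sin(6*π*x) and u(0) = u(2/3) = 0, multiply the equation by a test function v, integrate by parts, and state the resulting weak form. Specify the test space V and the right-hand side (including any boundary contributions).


V = H^1_0(0, 2/3) (so v(0) = v(2/3) = 0); weak form: ∫_0^2/3 u'v' dx = ∫_0^2/3 (sin(6*π*x)) v dx for all v ∈ V.

Multiply both sides by a test function v and integrate from 0 to 2/3:
  ∫_0^2/3 −u''(x) v(x) dx = ∫_0^2/3 f(x) v(x) dx.
Integrate the LHS by parts once:
  ∫_0^2/3 −u'' v dx = −[u'(x) v(x)]_0^2/3 + ∫_0^2/3 u'(x) v'(x) dx.
Thus ∫_0^2/3 u'(x) v'(x) dx = ∫_0^2/3 f(x) v(x) dx + [u'(x) v(x)]_0^2/3.
Choose V so that boundary terms are either known or forced to vanish.
u is Dirichlet: u(0) = u(2/3) = 0. Let V = H^1_0(0, 2/3); then v(0) = v(2/3) = 0, and [u' v]_0^2/3 = 0.
Weak formulation: find u (satisfying any essential BC) such that ∫_0^2/3 u'(x) v'(x) dx = ∫_0^2/3 f v dx for all v ∈ V.
Substituting f(x) = sin(6*π*x), the right-hand side is ∫_0^2/3 (sin(6*π*x)) v dx.


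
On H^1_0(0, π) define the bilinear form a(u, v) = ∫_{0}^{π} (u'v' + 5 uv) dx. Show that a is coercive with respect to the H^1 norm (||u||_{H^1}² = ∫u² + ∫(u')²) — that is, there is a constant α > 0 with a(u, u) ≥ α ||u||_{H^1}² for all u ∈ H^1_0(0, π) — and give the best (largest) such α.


α = 1

Coercivity of a(·,·) on H^1_0(0, π) means a(u, u) ≥ α ||u||_{H^1}² for every u ∈ H^1_0.
The interval has length L = π, and Poincaré/coercivity depend only on L. Here a(u, u) = ∫(u')² + (5)·∫u².
Here c = 5 ≥ 1, so a(u,u) = ∫(u')² + c∫u² ≥ ∫(u')² + ∫u² = ||u||_{H^1}², i.e. α = 1 works. No larger α is possible: a(u,u) ≥ α||u||_{H^1}² means (1−α)∫(u')² ≥ (α−c)∫u², and for the modes u_n = sin(nπ(x−x₀)/L) (x₀ the left endpoint) one has ∫u_n²/∫(u_n')² = (L/(nπ))² → 0, so a(u_n,u_n)/||u_n||_{H^1}² → 1. Hence the optimal constant is α = 1.
Therefore α = 1.


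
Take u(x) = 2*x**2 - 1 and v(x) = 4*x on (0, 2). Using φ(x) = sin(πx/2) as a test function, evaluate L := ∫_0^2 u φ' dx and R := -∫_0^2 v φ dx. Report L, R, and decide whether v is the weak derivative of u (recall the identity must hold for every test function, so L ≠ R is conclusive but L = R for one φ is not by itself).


LHS = -16/π, RHS = -16/π. Yes, v = u' weakly.

u(x) = 2*x**2 - 1, classical derivative u'(x) = 4*x.
φ(x) = sin(πx/2), so φ'(x) = π*cos(π*x/2)/2.
Note φ(0) = φ(2) = 0, so the boundary term u·φ vanishes.
LHS = ∫_0^2 u(x) φ'(x) dx = ∫_0^2 (π*x^2*cos(π*x/2) - π*cos(π*x/2)/2) dx. Term by term:
  ∫_0^2 -π*cos(π*x/2)/2 dx = 0;  ∫_0^2 π*x^2*cos(π*x/2) dx = -16/π.
Sum: 0 − 16/π = -16/π.
So LHS = -16/π.
∫_0^2 v(x) φ(x) dx = ∫_0^2 (4*x*sin(π*x/2)) dx. Term by term:
  ∫_0^2 4*x*sin(π*x/2) dx = 16/π.
So RHS = -∫_0^2 v(x) φ(x) dx = -16/π.
LHS = RHS, so the identity holds for this test φ.
Moreover u is smooth here and v(x) = u'(x) = 4*x pointwise, so the identity holds for every test function. Hence v is the weak derivative of u.


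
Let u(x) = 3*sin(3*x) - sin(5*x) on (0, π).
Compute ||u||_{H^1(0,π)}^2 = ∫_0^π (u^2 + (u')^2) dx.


||u||_{H^1(0,π)}^2 = 58*π

u'(x) = 9*cos(3*x) - 5*cos(5*x).
Expand u² and (u')² and integrate term by term on (0, π), using: for integers n ≥ 1, ∫_0^π sin²(nx) dx = ∫_0^π cos²(nx) dx = π/2; for n ≠ n', ∫_0^π sin(nx)sin(n'x) dx = ∫_0^π cos(nx)cos(n'x) dx = 0; and by product-to-sum, ∫_0^π sin(nx)cos(n'x) dx = ½∫_0^π [sin((n+n')x) + sin((n−n')x)] dx, which is 0 when n+n' is even and 2n/(n²−n'²) when n+n' is odd (it need not vanish on (0, π)).
  u² squared terms: (-1)²·∫sin(5x)² dx = 1·π/2 = π/2;  (3)²·∫sin(3x)² dx = 9·π/2 = 9*π/2.
  u² cross terms: 2·(-1)·(3)·∫sin(5x)·sin(3x) dx = -6·(0) = 0.
  So ∫_0^π u² dx = π/2 + 9*π/2 + 0 = 5*π.
  (u')² squared terms: (-5)²·∫cos(5x)² dx = 25·π/2 = 25*π/2;  (9)²·∫cos(3x)² dx = 81·π/2 = 81*π/2.
  (u')² cross terms: 2·(-5)·(9)·∫cos(5x)·cos(3x) dx = -90·(0) = 0.
  So ∫_0^π (u')² dx = 25*π/2 + 81*π/2 + 0 = 53*π.
||u||_{H^1}^2 = (5*π) + (53*π) = 58*π.


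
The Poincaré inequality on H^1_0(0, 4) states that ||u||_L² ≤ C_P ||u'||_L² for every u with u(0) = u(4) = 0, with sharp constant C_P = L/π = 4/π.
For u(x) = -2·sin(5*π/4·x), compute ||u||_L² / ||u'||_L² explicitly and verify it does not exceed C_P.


||u||_L² / ||u'||_L² = 4/(5*π) < C_P = 4/π.

u(x) = -2·sin(5*π/4·x), so u'(x) = -5*π*cos(5*π*x/4)/2.
Writing u(x) = A·sin(kπx/L) with A = -2 and k = 5, use ∫_0^L sin²(kπx/L) dx = L/2 and ∫_0^L cos²(kπx/L) dx = L/2.
u² = 4·sin²(5*π/4·x) and (u')² = 25*π^2/4·cos²(5*π/4·x), and each of sin², cos² integrates to L/2 = 2 over (0, 4).
∫_0^4 u² dx = 8, so ||u||_L² = 2*sqrt(2).
∫_0^4 (u')² dx = 25*π^2/2, so ||u'||_L² = 5*sqrt(2)*π/2.
Ratio ||u||_L² / ||u'||_L² = 4/(5*π).
Sharp Poincaré constant on H^1_0(0, 4) is C_P = L/π = 4/π, achieved by sin(π/4·x).
This is the k = 5 harmonic; the ratio L/(kπ) is strictly less than C_P = L/π, consistent with the sharp inequality ||u||_L² ≤ C_P ||u'||_L².


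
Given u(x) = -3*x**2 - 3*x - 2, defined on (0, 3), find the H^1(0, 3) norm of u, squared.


||u||_{H^1}^2 = 15699/10

The H^1 norm (squared) on an interval (0, L) is
  ||u||_{H^1}^2 = ∫_0^L u(x)^2 dx + ∫_0^L u'(x)^2 dx.
Compute u'(x) = -6*x - 3.
Then u(x)^2 = 9*x**4 + 18*x**3 + 21*x**2 + 12*x + 4 and u'(x)^2 = 36*x**2 + 36*x + 9.
Integrate each monomial from 0 to 3 using ∫_0^3 c·x^n dx = c·3^(n+1)/(n+1):
  ∫_0^3 u(x)^2 dx = ∫_0^3 (9*x^4 + 18*x^3 + 21*x^2 + 12*x + 4) dx. Term by term:
    ∫_0^3 9*x^4 dx = 2187/5;  ∫_0^3 18*x^3 dx = 729/2;  ∫_0^3 21*x^2 dx = 189;
    ∫_0^3 12*x dx = 54;  ∫_0^3 4 dx = 12.
  Sum: 2187/5 + 729/2 + 189 + 54 + 12 = 10569/10.
  ∫_0^3 u'(x)^2 dx = ∫_0^3 (36*x^2 + 36*x + 9) dx. Term by term:
    ∫_0^3 36*x^2 dx = 324;  ∫_0^3 36*x dx = 162;  ∫_0^3 9 dx = 27.
  Sum: 324 + 162 + 27 = 513.
Adding: ||u||_{H^1}^2 = 10569/10 + 513 = 15699/10.


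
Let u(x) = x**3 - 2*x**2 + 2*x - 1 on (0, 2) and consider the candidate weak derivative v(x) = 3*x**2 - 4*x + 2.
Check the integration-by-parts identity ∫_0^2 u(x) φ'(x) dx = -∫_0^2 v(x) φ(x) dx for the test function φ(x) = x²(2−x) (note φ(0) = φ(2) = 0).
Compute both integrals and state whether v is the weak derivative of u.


LHS = -8/3, RHS = -8/3. Yes, v = u' weakly.

u(x) = x**3 - 2*x**2 + 2*x - 1, classical derivative u'(x) = 3*x**2 - 4*x + 2.
φ(x) = x²(2−x), so φ'(x) = x*(4 - 3*x).
Note φ(0) = φ(2) = 0, so the boundary term u·φ vanishes.
LHS = ∫_0^2 u(x) φ'(x) dx = ∫_0^2 (-3*x^5 + 10*x^4 - 14*x^3 + 11*x^2 - 4*x) dx. Term by term:
  ∫_0^2 -3*x^5 dx = -32;  ∫_0^2 10*x^4 dx = 64;  ∫_0^2 -14*x^3 dx = -56;
  ∫_0^2 11*x^2 dx = 88/3;  ∫_0^2 -4*x dx = -8.
Sum: -32 + 64 − 56 + 88/3 − 8 = -8/3.
So LHS = -8/3.
∫_0^2 v(x) φ(x) dx = ∫_0^2 (-3*x^5 + 10*x^4 - 10*x^3 + 4*x^2) dx. Term by term:
  ∫_0^2 -3*x^5 dx = -32;  ∫_0^2 10*x^4 dx = 64;  ∫_0^2 -10*x^3 dx = -40;
  ∫_0^2 4*x^2 dx = 32/3.
Sum: -32 + 64 − 40 + 32/3 = 8/3.
So RHS = -∫_0^2 v(x) φ(x) dx = -8/3.
LHS = RHS, so the identity holds for this test φ.
Moreover u is smooth here and v(x) = u'(x) = 3*x**2 - 4*x + 2 pointwise, so the identity holds for every test function. Hence v is the weak derivative of u.


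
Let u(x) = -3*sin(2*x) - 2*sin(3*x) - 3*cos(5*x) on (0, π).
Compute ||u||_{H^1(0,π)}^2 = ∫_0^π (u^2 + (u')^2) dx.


||u||_{H^1(0,π)}^2 = -624/7 + 319*π/2

u'(x) = 15*sin(5*x) - 6*cos(2*x) - 6*cos(3*x).
Expand u² and (u')² and integrate term by term on (0, π), using: for integers n ≥ 1, ∫_0^π sin²(nx) dx = ∫_0^π cos²(nx) dx = π/2; for n ≠ n', ∫_0^π sin(nx)sin(n'x) dx = ∫_0^π cos(nx)cos(n'x) dx = 0; and by product-to-sum, ∫_0^π sin(nx)cos(n'x) dx = ½∫_0^π [sin((n+n')x) + sin((n−n')x)] dx, which is 0 when n+n' is even and 2n/(n²−n'²) when n+n' is odd (it need not vanish on (0, π)).
  u² squared terms: (-3)²·∫cos(5x)² dx = 9·π/2 = 9*π/2;  (-3)²·∫sin(2x)² dx = 9·π/2 = 9*π/2;  (-2)²·∫sin(3x)² dx = 4·π/2 = 2*π.
  u² cross terms: 2·(-3)·(-3)·∫cos(5x)·sin(2x) dx = 18·(-4/21) = -24/7;  2·(-3)·(-2)·∫cos(5x)·sin(3x) dx = 12·(0) = 0;  2·(-3)·(-2)·∫sin(2x)·sin(3x) dx = 12·(0) = 0.
  So ∫_0^π u² dx = 9*π/2 + 9*π/2 + 2*π − 24/7 + 0 + 0 = -24/7 + 11*π.
  (u')² squared terms: (-6)²·∫cos(2x)² dx = 36·π/2 = 18*π;  (-6)²·∫cos(3x)² dx = 36·π/2 = 18*π;  (15)²·∫sin(5x)² dx = 225·π/2 = 225*π/2.
  (u')² cross terms: 2·(-6)·(-6)·∫cos(2x)·cos(3x) dx = 72·(0) = 0;  2·(-6)·(15)·∫cos(2x)·sin(5x) dx = -180·(10/21) = -600/7;  2·(-6)·(15)·∫cos(3x)·sin(5x) dx = -180·(0) = 0.
  So ∫_0^π (u')² dx = 18*π + 18*π + 225*π/2 + 0 − 600/7 + 0 = -600/7 + 297*π/2.
||u||_{H^1}^2 = (-24/7 + 11*π) + (-600/7 + 297*π/2) = -624/7 + 319*π/2.


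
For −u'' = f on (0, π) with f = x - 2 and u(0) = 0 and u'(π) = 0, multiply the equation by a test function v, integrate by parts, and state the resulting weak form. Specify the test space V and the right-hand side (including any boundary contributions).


V = {v ∈ H^1(0, π) : v(0) = 0} (test functions vanish at x = 0 where u is specified); weak form: ∫_0^π u'v' dx = ∫_0^π (x - 2) v dx for all v ∈ V.

Multiply both sides by a test function v and integrate from 0 to π:
  ∫_0^π −u''(x) v(x) dx = ∫_0^π f(x) v(x) dx.
Integrate the LHS by parts once:
  ∫_0^π −u'' v dx = −[u'(x) v(x)]_0^π + ∫_0^π u'(x) v'(x) dx.
Thus ∫_0^π u'(x) v'(x) dx = ∫_0^π f(x) v(x) dx + [u'(x) v(x)]_0^π.
Choose V so that boundary terms are either known or forced to vanish.
Mixed BC: u(0) = 0 (Dirichlet) and u'(π) = 0 (Neumann). Define V = {v ∈ H^1(0, π) : v(0) = 0}. Then [u' v]_0^π = u'(π)·v(π) − u'(0)·0 = 0.
Weak formulation: find u (satisfying any essential BC) such that ∫_0^π u'(x) v'(x) dx = ∫_0^π f v dx for all v ∈ V (Dirichlet at 0 absorbed into V; the Neumann datum at x = π is zero, so no boundary term remains).
Substituting f(x) = x - 2, the right-hand side is ∫_0^π (x - 2) v dx.


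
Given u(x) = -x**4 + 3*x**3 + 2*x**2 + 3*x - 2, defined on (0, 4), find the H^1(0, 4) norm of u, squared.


||u||_{H^1}^2 = 37492/9

The H^1 norm (squared) on an interval (0, L) is
  ||u||_{H^1}^2 = ∫_0^L u(x)^2 dx + ∫_0^L u'(x)^2 dx.
Compute u'(x) = -4*x**3 + 9*x**2 + 4*x + 3.
Then u(x)^2 = x**8 - 6*x**7 + 5*x**6 + 6*x**5 + 26*x**4 + x**2 - 12*x + 4 and u'(x)^2 = 16*x**6 - 72*x**5 + 49*x**4 + 48*x**3 + 70*x**2 + 24*x + 9.
Integrate each monomial from 0 to 4 using ∫_0^4 c·x^n dx = c·4^(n+1)/(n+1):
  ∫_0^4 u(x)^2 dx = ∫_0^4 (x^8 - 6*x^7 + 5*x^6 + 6*x^5 + 26*x^4 + x^2 - 12*x + 4) dx. Term by term:
    ∫_0^4 x^8 dx = 262144/9;  ∫_0^4 -6*x^7 dx = -49152;  ∫_0^4 5*x^6 dx = 81920/7;
    ∫_0^4 6*x^5 dx = 4096;  ∫_0^4 26*x^4 dx = 26624/5;  ∫_0^4 x^2 dx = 64/3;
    ∫_0^4 -12*x dx = -96;  ∫_0^4 4 dx = 16.
  Sum: 262144/9 − 49152 + 81920/7 + 4096 + 26624/5 + 64/3 − 96 + 16 = 327632/315.
  ∫_0^4 u'(x)^2 dx = ∫_0^4 (16*x^6 - 72*x^5 + 49*x^4 + 48*x^3 + 70*x^2 + 24*x + 9) dx. Term by term:
    ∫_0^4 16*x^6 dx = 262144/7;  ∫_0^4 -72*x^5 dx = -49152;  ∫_0^4 49*x^4 dx = 50176/5;
    ∫_0^4 48*x^3 dx = 3072;  ∫_0^4 70*x^2 dx = 4480/3;  ∫_0^4 24*x dx = 192;
    ∫_0^4 9 dx = 36.
  Sum: 262144/7 − 49152 + 50176/5 + 3072 + 4480/3 + 192 + 36 = 328196/105.
Adding: ||u||_{H^1}^2 = 327632/315 + 328196/105 = 37492/9.


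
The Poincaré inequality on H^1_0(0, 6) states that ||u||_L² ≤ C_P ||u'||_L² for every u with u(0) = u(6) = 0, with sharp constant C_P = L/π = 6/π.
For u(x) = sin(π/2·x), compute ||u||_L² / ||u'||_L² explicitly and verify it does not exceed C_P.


||u||_L² / ||u'||_L² = 2/π < C_P = 6/π.

u(x) = sin(π/2·x), so u'(x) = π*cos(π*x/2)/2.
Writing u(x) = A·sin(kπx/L) with A = 1 and k = 3, use ∫_0^L sin²(kπx/L) dx = L/2 and ∫_0^L cos²(kπx/L) dx = L/2.
u² = 1·sin²(π/2·x) and (u')² = π^2/4·cos²(π/2·x), and each of sin², cos² integrates to L/2 = 3 over (0, 6).
∫_0^6 u² dx = 3, so ||u||_L² = sqrt(3).
∫_0^6 (u')² dx = 3*π^2/4, so ||u'||_L² = sqrt(3)*π/2.
Ratio ||u||_L² / ||u'||_L² = 2/π.
Sharp Poincaré constant on H^1_0(0, 6) is C_P = L/π = 6/π, achieved by sin(π/6·x).
This is the k = 3 harmonic; the ratio L/(kπ) is strictly less than C_P = L/π, consistent with the sharp inequality ||u||_L² ≤ C_P ||u'||_L².


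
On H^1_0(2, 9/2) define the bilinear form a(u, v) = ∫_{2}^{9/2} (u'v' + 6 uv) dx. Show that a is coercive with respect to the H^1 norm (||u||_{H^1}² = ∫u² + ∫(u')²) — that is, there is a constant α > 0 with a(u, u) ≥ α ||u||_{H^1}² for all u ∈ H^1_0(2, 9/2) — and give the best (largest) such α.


α = 1

Coercivity of a(·,·) on H^1_0(2, 9/2) means a(u, u) ≥ α ||u||_{H^1}² for every u ∈ H^1_0.
The interval has length L = 5/2, and Poincaré/coercivity depend only on L. Here a(u, u) = ∫(u')² + (6)·∫u².
Here c = 6 ≥ 1, so a(u,u) = ∫(u')² + c∫u² ≥ ∫(u')² + ∫u² = ||u||_{H^1}², i.e. α = 1 works. No larger α is possible: a(u,u) ≥ α||u||_{H^1}² means (1−α)∫(u')² ≥ (α−c)∫u², and for the modes u_n = sin(nπ(x−x₀)/L) (x₀ the left endpoint) one has ∫u_n²/∫(u_n')² = (L/(nπ))² → 0, so a(u_n,u_n)/||u_n||_{H^1}² → 1. Hence the optimal constant is α = 1.
Therefore α = 1.


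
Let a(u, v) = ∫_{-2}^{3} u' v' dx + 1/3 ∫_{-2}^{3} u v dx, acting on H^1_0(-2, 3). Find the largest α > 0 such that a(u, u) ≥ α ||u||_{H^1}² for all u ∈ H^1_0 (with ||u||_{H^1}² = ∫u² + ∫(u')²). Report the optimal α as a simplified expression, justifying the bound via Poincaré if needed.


α = (25/3 + π^2)/(π^2 + 25)

Coercivity of a(·,·) on H^1_0(-2, 3) means a(u, u) ≥ α ||u||_{H^1}² for every u ∈ H^1_0.
The interval has length L = 5, and Poincaré/coercivity depend only on L. Here a(u, u) = ∫(u')² + (1/3)·∫u².
Here 0 < c = 1/3 < 1. The condition a(u,u) ≥ α||u||_{H^1}² reads (1−α)∫(u')² ≥ (α−c)∫u². Any admissible α is ≤ 1 (rapidly oscillating u have ∫u²/∫(u')² → 0), and α = 1 would force 0 ≥ (1−c)∫u², impossible since c < 1; so 1−α > 0. By the sharp Poincaré inequality on H^1_0 of an interval of length L, ∫(u')² ≥ (π/L)²∫u² with equality for the first sine mode sin(π(x−x₀)/L) (x₀ the left endpoint), so the inequality holds for all u iff (1−α)(π/L)² ≥ α − c, i.e. α ≤ ((π/L)² + c)/((π/L)² + 1) = (1 + c(L/π)²)/(1 + (L/π)²). With (π/L)² = π^2/25 and c = 1/3, the largest admissible constant is α = ((π/L)² + c)/((π/L)² + 1).
Simplifying, α = (25/3 + π^2)/(π^2 + 25).


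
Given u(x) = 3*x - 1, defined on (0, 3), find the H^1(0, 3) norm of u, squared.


||u||_{H^1}^2 = 84

The H^1 norm (squared) on an interval (0, L) is
  ||u||_{H^1}^2 = ∫_0^L u(x)^2 dx + ∫_0^L u'(x)^2 dx.
Compute u'(x) = 3.
Then u(x)^2 = 9*x**2 - 6*x + 1 and u'(x)^2 = 9.
Integrate each monomial from 0 to 3 using ∫_0^3 c·x^n dx = c·3^(n+1)/(n+1):
  ∫_0^3 u(x)^2 dx = ∫_0^3 (9*x^2 - 6*x + 1) dx. Term by term:
    ∫_0^3 9*x^2 dx = 81;  ∫_0^3 -6*x dx = -27;  ∫_0^3 1 dx = 3.
  Sum: 81 − 27 + 3 = 57.
  ∫_0^3 u'(x)^2 dx = ∫_0^3 (9) dx. Term by term:
    ∫_0^3 9 dx = 27.
Adding: ||u||_{H^1}^2 = 57 + 27 = 84.


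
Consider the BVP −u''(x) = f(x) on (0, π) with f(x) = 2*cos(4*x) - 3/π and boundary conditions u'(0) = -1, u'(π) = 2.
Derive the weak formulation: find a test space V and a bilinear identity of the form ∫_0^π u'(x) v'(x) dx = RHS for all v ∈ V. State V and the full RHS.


V = H^1(0, π) (v unrestricted at boundary; u is determined up to an additive constant); weak form: ∫_0^π u'v' dx = ∫_0^π (2*cos(4*x) - 3/π) v dx + 2·v(π) + v(0) for all v ∈ V.

Multiply both sides by a test function v and integrate from 0 to π:
  ∫_0^π −u''(x) v(x) dx = ∫_0^π f(x) v(x) dx.
Integrate the LHS by parts once:
  ∫_0^π −u'' v dx = −[u'(x) v(x)]_0^π + ∫_0^π u'(x) v'(x) dx.
Thus ∫_0^π u'(x) v'(x) dx = ∫_0^π f(x) v(x) dx + [u'(x) v(x)]_0^π.
Choose V so that boundary terms are either known or forced to vanish.
u has inhomogeneous Neumann u'(0) = -1, u'(π) = 2. [u' v]_0^π = (2)·v(π) − (-1)·v(0) = 2·v(π) + v(0). Take V = H^1(0, π); boundary term becomes part of RHS.
Weak formulation: find u (satisfying any essential BC) such that ∫_0^π u'(x) v'(x) dx = ∫_0^π f v dx + 2·v(π) + v(0) for all v ∈ V (Neumann data are natural BCs: they enter the RHS as boundary terms).
Substituting f(x) = 2*cos(4*x) - 3/π, the right-hand side is ∫_0^π (2*cos(4*x) - 3/π) v dx + 2·v(π) + v(0).
Compatibility check (pure Neumann): taking v ≡ 1 ∈ V gives 0 = ∫_0^π f dx + (2) − (-1), i.e. ∫_0^π f dx must equal u'(0) − u'(π) = -3. Indeed ∫_0^π (2*cos(4*x) - 3/π) dx = -3, so the data are compatible. The solution is then unique only up to an additive constant (fix it e.g. by requiring ∫_0^π u dx = 0).


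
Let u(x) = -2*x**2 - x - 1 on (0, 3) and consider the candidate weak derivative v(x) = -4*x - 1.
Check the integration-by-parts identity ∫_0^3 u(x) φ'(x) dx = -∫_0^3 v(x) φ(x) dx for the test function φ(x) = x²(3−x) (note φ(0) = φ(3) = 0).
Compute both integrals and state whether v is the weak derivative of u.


LHS = 1107/20, RHS = 1107/20. Yes, v = u' weakly.

u(x) = -2*x**2 - x - 1, classical derivative u'(x) = -4*x - 1.
φ(x) = x²(3−x), so φ'(x) = 3*x*(2 - x).
Note φ(0) = φ(3) = 0, so the boundary term u·φ vanishes.
LHS = ∫_0^3 u(x) φ'(x) dx = ∫_0^3 (6*x^4 - 9*x^3 - 3*x^2 - 6*x) dx. Term by term:
  ∫_0^3 6*x^4 dx = 1458/5;  ∫_0^3 -9*x^3 dx = -729/4;  ∫_0^3 -3*x^2 dx = -27;
  ∫_0^3 -6*x dx = -27.
Sum: 1458/5 − 729/4 − 27 − 27 = 1107/20.
So LHS = 1107/20.
∫_0^3 v(x) φ(x) dx = ∫_0^3 (4*x^4 - 11*x^3 - 3*x^2) dx. Term by term:
  ∫_0^3 4*x^4 dx = 972/5;  ∫_0^3 -11*x^3 dx = -891/4;  ∫_0^3 -3*x^2 dx = -27.
Sum: 972/5 − 891/4 − 27 = -1107/20.
So RHS = -∫_0^3 v(x) φ(x) dx = 1107/20.
LHS = RHS, so the identity holds for this test φ.
Moreover u is smooth here and v(x) = u'(x) = -4*x - 1 pointwise, so the identity holds for every test function. Hence v is the weak derivative of u.


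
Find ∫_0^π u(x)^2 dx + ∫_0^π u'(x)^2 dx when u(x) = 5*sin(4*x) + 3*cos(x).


||u||_{H^1(0,π)}^2 = 32 + 443*π/2

u'(x) = -3*sin(x) + 20*cos(4*x).
Expand u² and (u')² and integrate term by term on (0, π), using: for integers n ≥ 1, ∫_0^π sin²(nx) dx = ∫_0^π cos²(nx) dx = π/2; for n ≠ n', ∫_0^π sin(nx)sin(n'x) dx = ∫_0^π cos(nx)cos(n'x) dx = 0; and by product-to-sum, ∫_0^π sin(nx)cos(n'x) dx = ½∫_0^π [sin((n+n')x) + sin((n−n')x)] dx, which is 0 when n+n' is even and 2n/(n²−n'²) when n+n' is odd (it need not vanish on (0, π)).
  u² squared terms: (3)²·∫cos(x)² dx = 9·π/2 = 9*π/2;  (5)²·∫sin(4x)² dx = 25·π/2 = 25*π/2.
  u² cross terms: 2·(3)·(5)·∫cos(x)·sin(4x) dx = 30·(8/15) = 16.
  So ∫_0^π u² dx = 9*π/2 + 25*π/2 + 16 = 16 + 17*π.
  (u')² squared terms: (-3)²·∫sin(x)² dx = 9·π/2 = 9*π/2;  (20)²·∫cos(4x)² dx = 400·π/2 = 200*π.
  (u')² cross terms: 2·(-3)·(20)·∫sin(x)·cos(4x) dx = -120·(-2/15) = 16.
  So ∫_0^π (u')² dx = 9*π/2 + 200*π + 16 = 16 + 409*π/2.
||u||_{H^1}^2 = (16 + 17*π) + (16 + 409*π/2) = 32 + 443*π/2.


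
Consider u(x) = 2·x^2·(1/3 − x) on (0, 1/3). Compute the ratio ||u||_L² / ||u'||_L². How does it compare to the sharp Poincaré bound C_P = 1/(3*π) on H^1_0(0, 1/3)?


||u||_L² / ||u'||_L² = sqrt(14)/42 < C_P = 1/(3*π).

u(x) = 2·x^2·(1/3 − x), so u'(x) = 2*x*(2 - 9*x)/3.
u(x) = 2·x^2·(1/3 − x) vanishes at x = 0 and x = 1/3, so u ∈ H^1_0(0, 1/3). Differentiate via the product rule and integrate the resulting polynomials term by term.
  ∫_0^1/3 u² dx = ∫_0^1/3 (4*x^6 - 8*x^5/3 + 4*x^4/9) dx. Term by term:
    ∫_0^1/3 4*x^6 dx = 4/15309;  ∫_0^1/3 -8*x^5/3 dx = -4/6561;  ∫_0^1/3 4*x^4/9 dx = 4/10935.
  Sum: 4/15309 − 4/6561 + 4/10935 = 4/229635.
  ∫_0^1/3 (u')² dx = ∫_0^1/3 (36*x^4 - 16*x^3 + 16*x^2/9) dx. Term by term:
    ∫_0^1/3 36*x^4 dx = 4/135;  ∫_0^1/3 -16*x^3 dx = -4/81;  ∫_0^1/3 16*x^2/9 dx = 16/729.
  Sum: 4/135 − 4/81 + 16/729 = 8/3645.
∫_0^1/3 u² dx = 4/229635, so ||u||_L² = 2*sqrt(35)/2835.
∫_0^1/3 (u')² dx = 8/3645, so ||u'||_L² = 2*sqrt(10)/135.
Ratio ||u||_L² / ||u'||_L² = sqrt(14)/42.
Sharp Poincaré constant on H^1_0(0, 1/3) is C_P = L/π = 1/(3*π), achieved by sin(3*π·x).
A polynomial bump cannot attain the sharp Poincaré constant (only the first sine eigenfunction does), so the ratio is strictly less than C_P, consistent with ||u||_L² ≤ C_P ||u'||_L².


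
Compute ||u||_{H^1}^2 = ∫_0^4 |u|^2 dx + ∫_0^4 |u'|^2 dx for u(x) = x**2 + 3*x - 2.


||u||_{H^1}^2 = 4164/5

The H^1 norm (squared) on an interval (0, L) is
  ||u||_{H^1}^2 = ∫_0^L u(x)^2 dx + ∫_0^L u'(x)^2 dx.
Compute u'(x) = 2*x + 3.
Then u(x)^2 = x**4 + 6*x**3 + 5*x**2 - 12*x + 4 and u'(x)^2 = 4*x**2 + 12*x + 9.
Integrate each monomial from 0 to 4 using ∫_0^4 c·x^n dx = c·4^(n+1)/(n+1):
  ∫_0^4 u(x)^2 dx = ∫_0^4 (x^4 + 6*x^3 + 5*x^2 - 12*x + 4) dx. Term by term:
    ∫_0^4 x^4 dx = 1024/5;  ∫_0^4 6*x^3 dx = 384;  ∫_0^4 5*x^2 dx = 320/3;
    ∫_0^4 -12*x dx = -96;  ∫_0^4 4 dx = 16.
  Sum: 1024/5 + 384 + 320/3 − 96 + 16 = 9232/15.
  ∫_0^4 u'(x)^2 dx = ∫_0^4 (4*x^2 + 12*x + 9) dx. Term by term:
    ∫_0^4 4*x^2 dx = 256/3;  ∫_0^4 12*x dx = 96;  ∫_0^4 9 dx = 36.
  Sum: 256/3 + 96 + 36 = 652/3.
Adding: ||u||_{H^1}^2 = 9232/15 + 652/3 = 4164/5.


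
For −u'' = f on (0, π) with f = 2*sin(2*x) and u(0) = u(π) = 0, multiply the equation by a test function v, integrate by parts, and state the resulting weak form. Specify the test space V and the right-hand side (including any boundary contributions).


V = H^1_0(0, π) (so v(0) = v(π) = 0); weak form: ∫_0^π u'v' dx = ∫_0^π (2*sin(2*x)) v dx for all v ∈ V.

Multiply both sides by a test function v and integrate from 0 to π:
  ∫_0^π −u''(x) v(x) dx = ∫_0^π f(x) v(x) dx.
Integrate the LHS by parts once:
  ∫_0^π −u'' v dx = −[u'(x) v(x)]_0^π + ∫_0^π u'(x) v'(x) dx.
Thus ∫_0^π u'(x) v'(x) dx = ∫_0^π f(x) v(x) dx + [u'(x) v(x)]_0^π.
Choose V so that boundary terms are either known or forced to vanish.
u is Dirichlet: u(0) = u(π) = 0. Let V = H^1_0(0, π); then v(0) = v(π) = 0, and [u' v]_0^π = 0.
Weak formulation: find u (satisfying any essential BC) such that ∫_0^π u'(x) v'(x) dx = ∫_0^π f v dx for all v ∈ V.
Substituting f(x) = 2*sin(2*x), the right-hand side is ∫_0^π (2*sin(2*x)) v dx.


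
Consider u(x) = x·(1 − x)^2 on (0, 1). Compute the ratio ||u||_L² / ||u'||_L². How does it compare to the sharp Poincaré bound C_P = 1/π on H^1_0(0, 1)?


||u||_L² / ||u'||_L² = sqrt(14)/14 < C_P = 1/π.

u(x) = x·(1 − x)^2, so u'(x) = (x - 1)*(3*x - 1).
u(x) = x·(1 − x)^2 vanishes at x = 0 and x = 1, so u ∈ H^1_0(0, 1). Differentiate via the product rule and integrate the resulting polynomials term by term.
  ∫_0^1 u² dx = ∫_0^1 (x^6 - 4*x^5 + 6*x^4 - 4*x^3 + x^2) dx. Term by term:
    ∫_0^1 x^6 dx = 1/7;  ∫_0^1 -4*x^5 dx = -2/3;  ∫_0^1 6*x^4 dx = 6/5;
    ∫_0^1 -4*x^3 dx = -1;  ∫_0^1 x^2 dx = 1/3.
  Sum: 1/7 − 2/3 + 6/5 − 1 + 1/3 = 1/105.
  ∫_0^1 (u')² dx = ∫_0^1 (9*x^4 - 24*x^3 + 22*x^2 - 8*x + 1) dx. Term by term:
    ∫_0^1 9*x^4 dx = 9/5;  ∫_0^1 -24*x^3 dx = -6;  ∫_0^1 22*x^2 dx = 22/3;
    ∫_0^1 -8*x dx = -4;  ∫_0^1 1 dx = 1.
  Sum: 9/5 − 6 + 22/3 − 4 + 1 = 2/15.
∫_0^1 u² dx = 1/105, so ||u||_L² = sqrt(105)/105.
∫_0^1 (u')² dx = 2/15, so ||u'||_L² = sqrt(30)/15.
Ratio ||u||_L² / ||u'||_L² = sqrt(14)/14.
Sharp Poincaré constant on H^1_0(0, 1) is C_P = L/π = 1/π, achieved by sin(π·x).
A polynomial bump cannot attain the sharp Poincaré constant (only the first sine eigenfunction does), so the ratio is strictly less than C_P, consistent with ||u||_L² ≤ C_P ||u'||_L².


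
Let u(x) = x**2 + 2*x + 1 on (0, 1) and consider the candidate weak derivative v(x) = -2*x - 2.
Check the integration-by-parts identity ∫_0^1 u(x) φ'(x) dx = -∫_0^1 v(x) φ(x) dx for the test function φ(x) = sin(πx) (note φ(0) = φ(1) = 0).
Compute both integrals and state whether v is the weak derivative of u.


LHS = -6/π, RHS = 6/π. No, v is not the weak derivative of u.

u(x) = x**2 + 2*x + 1, classical derivative u'(x) = 2*x + 2.
φ(x) = sin(πx), so φ'(x) = π*cos(π*x).
Note φ(0) = φ(1) = 0, so the boundary term u·φ vanishes.
LHS = ∫_0^1 u(x) φ'(x) dx = ∫_0^1 (π*x^2*cos(π*x) + 2*π*x*cos(π*x) + π*cos(π*x)) dx. Term by term:
  ∫_0^1 π*cos(π*x) dx = 0;  ∫_0^1 π*x^2*cos(π*x) dx = -2/π;  ∫_0^1 2*π*x*cos(π*x) dx = -4/π.
Sum: 0 − 2/π − 4/π = -6/π.
So LHS = -6/π.
∫_0^1 v(x) φ(x) dx = ∫_0^1 (-2*x*sin(π*x) - 2*sin(π*x)) dx. Term by term:
  ∫_0^1 -2*sin(π*x) dx = -4/π;  ∫_0^1 -2*x*sin(π*x) dx = -2/π.
Sum: -4/π − 2/π = -6/π.
So RHS = -∫_0^1 v(x) φ(x) dx = 6/π.
LHS − RHS = -12/π ≠ 0, so the identity fails.
(For a valid weak derivative the identity must hold for EVERY test function, in particular this one. The failure shows v is NOT the weak derivative of u.)
Correct weak derivative would be u'(x) = 2*x + 2.


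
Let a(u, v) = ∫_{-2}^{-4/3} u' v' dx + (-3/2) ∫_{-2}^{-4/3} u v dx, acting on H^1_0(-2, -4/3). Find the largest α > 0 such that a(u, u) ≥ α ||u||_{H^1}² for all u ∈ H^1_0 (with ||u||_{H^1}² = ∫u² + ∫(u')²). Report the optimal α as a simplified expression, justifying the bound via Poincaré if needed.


α = 3*(-2 + 3*π^2)/(4 + 9*π^2)

Coercivity of a(·,·) on H^1_0(-2, -4/3) means a(u, u) ≥ α ||u||_{H^1}² for every u ∈ H^1_0.
The interval has length L = 2/3, and Poincaré/coercivity depend only on L. Here a(u, u) = ∫(u')² + (-3/2)·∫u².
Here c = -3/2 < 0 with |c| < (π/L)² = 9*π^2/4, so coercivity still holds. The condition a(u,u) ≥ α||u||_{H^1}² reads (1−α)∫(u')² ≥ (α−c)∫u². Any admissible α is ≤ 1 (rapidly oscillating u have ∫u²/∫(u')² → 0), and α = 1 would force 0 ≥ (1−c)∫u², impossible since c < 1; so 1−α > 0. By the sharp Poincaré inequality on H^1_0 of an interval of length L, ∫(u')² ≥ (π/L)²∫u² with equality for the first sine mode sin(π(x−x₀)/L) (x₀ the left endpoint), so the inequality holds for all u iff (1−α)(π/L)² ≥ α − c, i.e. α ≤ ((π/L)² + c)/((π/L)² + 1) = (1 + c(L/π)²)/(1 + (L/π)²). (Direct route, valid since c ≤ 0: Poincaré gives c∫u² ≥ c(L/π)²∫(u')², so a(u,u) ≥ (1 + c(L/π)²)∫(u')², while ||u||_{H^1}² ≤ (1 + (L/π)²)∫(u')²; dividing yields the same α.) With (π/L)² = 9*π^2/4 and c = -3/2, the largest admissible constant is α = ((π/L)² + c)/((π/L)² + 1).
Simplifying, α = 3*(-2 + 3*π^2)/(4 + 9*π^2).


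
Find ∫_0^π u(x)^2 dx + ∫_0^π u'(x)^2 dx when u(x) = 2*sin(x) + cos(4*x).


||u||_{H^1(0,π)}^2 = -136/15 + 25*π/2

u'(x) = -4*sin(4*x) + 2*cos(x).
Expand u² and (u')² and integrate term by term on (0, π), using: for integers n ≥ 1, ∫_0^π sin²(nx) dx = ∫_0^π cos²(nx) dx = π/2; for n ≠ n', ∫_0^π sin(nx)sin(n'x) dx = ∫_0^π cos(nx)cos(n'x) dx = 0; and by product-to-sum, ∫_0^π sin(nx)cos(n'x) dx = ½∫_0^π [sin((n+n')x) + sin((n−n')x)] dx, which is 0 when n+n' is even and 2n/(n²−n'²) when n+n' is odd (it need not vanish on (0, π)).
  u² squared terms: (2)²·∫sin(x)² dx = 4·π/2 = 2*π;  (1)²·∫cos(4x)² dx = 1·π/2 = π/2.
  u² cross terms: 2·(2)·(1)·∫sin(x)·cos(4x) dx = 4·(-2/15) = -8/15.
  So ∫_0^π u² dx = 2*π + π/2 − 8/15 = -8/15 + 5*π/2.
  (u')² squared terms: (-4)²·∫sin(4x)² dx = 16·π/2 = 8*π;  (2)²·∫cos(x)² dx = 4·π/2 = 2*π.
  (u')² cross terms: 2·(-4)·(2)·∫sin(4x)·cos(x) dx = -16·(8/15) = -128/15.
  So ∫_0^π (u')² dx = 8*π + 2*π − 128/15 = -128/15 + 10*π.
||u||_{H^1}^2 = (-8/15 + 5*π/2) + (-128/15 + 10*π) = -136/15 + 25*π/2.


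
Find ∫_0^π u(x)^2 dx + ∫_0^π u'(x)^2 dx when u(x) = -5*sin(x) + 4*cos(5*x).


||u||_{H^1(0,π)}^2 = 233*π

u'(x) = -20*sin(5*x) - 5*cos(x).
Expand u² and (u')² and integrate term by term on (0, π), using: for integers n ≥ 1, ∫_0^π sin²(nx) dx = ∫_0^π cos²(nx) dx = π/2; for n ≠ n', ∫_0^π sin(nx)sin(n'x) dx = ∫_0^π cos(nx)cos(n'x) dx = 0; and by product-to-sum, ∫_0^π sin(nx)cos(n'x) dx = ½∫_0^π [sin((n+n')x) + sin((n−n')x)] dx, which is 0 when n+n' is even and 2n/(n²−n'²) when n+n' is odd (it need not vanish on (0, π)).
  u² squared terms: (-5)²·∫sin(x)² dx = 25·π/2 = 25*π/2;  (4)²·∫cos(5x)² dx = 16·π/2 = 8*π.
  u² cross terms: 2·(-5)·(4)·∫sin(x)·cos(5x) dx = -40·(0) = 0.
  So ∫_0^π u² dx = 25*π/2 + 8*π + 0 = 41*π/2.
  (u')² squared terms: (-20)²·∫sin(5x)² dx = 400·π/2 = 200*π;  (-5)²·∫cos(x)² dx = 25·π/2 = 25*π/2.
  (u')² cross terms: 2·(-20)·(-5)·∫sin(5x)·cos(x) dx = 200·(0) = 0.
  So ∫_0^π (u')² dx = 200*π + 25*π/2 + 0 = 425*π/2.
||u||_{H^1}^2 = (41*π/2) + (425*π/2) = 233*π.


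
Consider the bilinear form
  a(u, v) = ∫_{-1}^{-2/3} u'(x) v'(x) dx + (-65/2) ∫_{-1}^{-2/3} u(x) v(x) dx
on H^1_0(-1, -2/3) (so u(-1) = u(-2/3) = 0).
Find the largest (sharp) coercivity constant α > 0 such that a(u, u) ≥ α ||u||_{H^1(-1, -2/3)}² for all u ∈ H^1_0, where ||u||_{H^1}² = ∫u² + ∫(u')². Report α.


α = (-65 + 18*π^2)/(2*(1 + 9*π^2))

Coercivity of a(·,·) on H^1_0(-1, -2/3) means a(u, u) ≥ α ||u||_{H^1}² for every u ∈ H^1_0.
The interval has length L = 1/3, and Poincaré/coercivity depend only on L. Here a(u, u) = ∫(u')² + (-65/2)·∫u².
Here c = -65/2 < 0 with |c| < (π/L)² = 9*π^2, so coercivity still holds. The condition a(u,u) ≥ α||u||_{H^1}² reads (1−α)∫(u')² ≥ (α−c)∫u². Any admissible α is ≤ 1 (rapidly oscillating u have ∫u²/∫(u')² → 0), and α = 1 would force 0 ≥ (1−c)∫u², impossible since c < 1; so 1−α > 0. By the sharp Poincaré inequality on H^1_0 of an interval of length L, ∫(u')² ≥ (π/L)²∫u² with equality for the first sine mode sin(π(x−x₀)/L) (x₀ the left endpoint), so the inequality holds for all u iff (1−α)(π/L)² ≥ α − c, i.e. α ≤ ((π/L)² + c)/((π/L)² + 1) = (1 + c(L/π)²)/(1 + (L/π)²). (Direct route, valid since c ≤ 0: Poincaré gives c∫u² ≥ c(L/π)²∫(u')², so a(u,u) ≥ (1 + c(L/π)²)∫(u')², while ||u||_{H^1}² ≤ (1 + (L/π)²)∫(u')²; dividing yields the same α.) With (π/L)² = 9*π^2 and c = -65/2, the largest admissible constant is α = ((π/L)² + c)/((π/L)² + 1).
Simplifying, α = (-65 + 18*π^2)/(2*(1 + 9*π^2)).


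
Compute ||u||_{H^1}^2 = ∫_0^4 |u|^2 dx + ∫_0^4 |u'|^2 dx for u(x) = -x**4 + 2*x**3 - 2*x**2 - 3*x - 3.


||u||_{H^1}^2 = 9705032/315

The H^1 norm (squared) on an interval (0, L) is
  ||u||_{H^1}^2 = ∫_0^L u(x)^2 dx + ∫_0^L u'(x)^2 dx.
Compute u'(x) = -4*x**3 + 6*x**2 - 4*x - 3.
Then u(x)^2 = x**8 - 4*x**7 + 8*x**6 - 2*x**5 - 2*x**4 + 21*x**2 + 18*x + 9 and u'(x)^2 = 16*x**6 - 48*x**5 + 68*x**4 - 24*x**3 - 20*x**2 + 24*x + 9.
Integrate each monomial from 0 to 4 using ∫_0^4 c·x^n dx = c·4^(n+1)/(n+1):
  ∫_0^4 u(x)^2 dx = ∫_0^4 (x^8 - 4*x^7 + 8*x^6 - 2*x^5 - 2*x^4 + 21*x^2 + 18*x + 9) dx. Term by term:
    ∫_0^4 x^8 dx = 262144/9;  ∫_0^4 -4*x^7 dx = -32768;  ∫_0^4 8*x^6 dx = 131072/7;
    ∫_0^4 -2*x^5 dx = -4096/3;  ∫_0^4 -2*x^4 dx = -2048/5;  ∫_0^4 21*x^2 dx = 448;
    ∫_0^4 18*x dx = 144;  ∫_0^4 9 dx = 36.
  Sum: 262144/9 − 32768 + 131072/7 − 4096/3 − 2048/5 + 448 + 144 + 36 = 4390076/315.
  ∫_0^4 u'(x)^2 dx = ∫_0^4 (16*x^6 - 48*x^5 + 68*x^4 - 24*x^3 - 20*x^2 + 24*x + 9) dx. Term by term:
    ∫_0^4 16*x^6 dx = 262144/7;  ∫_0^4 -48*x^5 dx = -32768;  ∫_0^4 68*x^4 dx = 69632/5;
    ∫_0^4 -24*x^3 dx = -1536;  ∫_0^4 -20*x^2 dx = -1280/3;  ∫_0^4 24*x dx = 192;
    ∫_0^4 9 dx = 36.
  Sum: 262144/7 − 32768 + 69632/5 − 1536 − 1280/3 + 192 + 36 = 1771652/105.
Adding: ||u||_{H^1}^2 = 4390076/315 + 1771652/105 = 9705032/315.


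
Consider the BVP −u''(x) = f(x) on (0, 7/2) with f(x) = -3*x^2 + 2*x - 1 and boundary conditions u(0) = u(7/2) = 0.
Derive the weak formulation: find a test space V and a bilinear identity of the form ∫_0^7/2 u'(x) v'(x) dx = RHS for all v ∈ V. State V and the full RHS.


V = H^1_0(0, 7/2) (so v(0) = v(7/2) = 0); weak form: ∫_0^7/2 u'v' dx = ∫_0^7/2 (-3*x^2 + 2*x - 1) v dx for all v ∈ V.

Multiply both sides by a test function v and integrate from 0 to 7/2:
  ∫_0^7/2 −u''(x) v(x) dx = ∫_0^7/2 f(x) v(x) dx.
Integrate the LHS by parts once:
  ∫_0^7/2 −u'' v dx = −[u'(x) v(x)]_0^7/2 + ∫_0^7/2 u'(x) v'(x) dx.
Thus ∫_0^7/2 u'(x) v'(x) dx = ∫_0^7/2 f(x) v(x) dx + [u'(x) v(x)]_0^7/2.
Choose V so that boundary terms are either known or forced to vanish.
u is Dirichlet: u(0) = u(7/2) = 0. Let V = H^1_0(0, 7/2); then v(0) = v(7/2) = 0, and [u' v]_0^7/2 = 0.
Weak formulation: find u (satisfying any essential BC) such that ∫_0^7/2 u'(x) v'(x) dx = ∫_0^7/2 f v dx for all v ∈ V.
Substituting f(x) = -3*x^2 + 2*x - 1, the right-hand side is ∫_0^7/2 (-3*x^2 + 2*x - 1) v dx.


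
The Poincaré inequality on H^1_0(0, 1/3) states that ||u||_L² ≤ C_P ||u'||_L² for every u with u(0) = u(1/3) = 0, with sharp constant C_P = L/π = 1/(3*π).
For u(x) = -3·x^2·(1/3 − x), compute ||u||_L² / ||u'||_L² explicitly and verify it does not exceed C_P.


||u||_L² / ||u'||_L² = sqrt(14)/42 < C_P = 1/(3*π).

u(x) = -3·x^2·(1/3 − x), so u'(x) = x*(9*x - 2).
u(x) = -3·x^2·(1/3 − x) vanishes at x = 0 and x = 1/3, so u ∈ H^1_0(0, 1/3). Differentiate via the product rule and integrate the resulting polynomials term by term.
  ∫_0^1/3 u² dx = ∫_0^1/3 (9*x^6 - 6*x^5 + x^4) dx. Term by term:
    ∫_0^1/3 9*x^6 dx = 1/1701;  ∫_0^1/3 -6*x^5 dx = -1/729;  ∫_0^1/3 x^4 dx = 1/1215.
  Sum: 1/1701 − 1/729 + 1/1215 = 1/25515.
  ∫_0^1/3 (u')² dx = ∫_0^1/3 (81*x^4 - 36*x^3 + 4*x^2) dx. Term by term:
    ∫_0^1/3 81*x^4 dx = 1/15;  ∫_0^1/3 -36*x^3 dx = -1/9;  ∫_0^1/3 4*x^2 dx = 4/81.
  Sum: 1/15 − 1/9 + 4/81 = 2/405.
∫_0^1/3 u² dx = 1/25515, so ||u||_L² = sqrt(35)/945.
∫_0^1/3 (u')² dx = 2/405, so ||u'||_L² = sqrt(10)/45.
Ratio ||u||_L² / ||u'||_L² = sqrt(14)/42.
Sharp Poincaré constant on H^1_0(0, 1/3) is C_P = L/π = 1/(3*π), achieved by sin(3*π·x).
A polynomial bump cannot attain the sharp Poincaré constant (only the first sine eigenfunction does), so the ratio is strictly less than C_P, consistent with ||u||_L² ≤ C_P ||u'||_L².


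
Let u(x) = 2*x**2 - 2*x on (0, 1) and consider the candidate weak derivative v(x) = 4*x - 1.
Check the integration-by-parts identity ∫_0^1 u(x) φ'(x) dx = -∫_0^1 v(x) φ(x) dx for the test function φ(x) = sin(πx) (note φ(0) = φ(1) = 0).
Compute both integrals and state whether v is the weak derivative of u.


LHS = 0, RHS = -2/π. No, v is not the weak derivative of u.

u(x) = 2*x**2 - 2*x, classical derivative u'(x) = 4*x - 2.
φ(x) = sin(πx), so φ'(x) = π*cos(π*x).
Note φ(0) = φ(1) = 0, so the boundary term u·φ vanishes.
LHS = ∫_0^1 u(x) φ'(x) dx = ∫_0^1 (2*π*x^2*cos(π*x) - 2*π*x*cos(π*x)) dx. Term by term:
  ∫_0^1 -2*π*x*cos(π*x) dx = 4/π;  ∫_0^1 2*π*x^2*cos(π*x) dx = -4/π.
Sum: 4/π − 4/π = 0.
So LHS = 0.
∫_0^1 v(x) φ(x) dx = ∫_0^1 (4*x*sin(π*x) - sin(π*x)) dx. Term by term:
  ∫_0^1 -sin(π*x) dx = -2/π;  ∫_0^1 4*x*sin(π*x) dx = 4/π.
Sum: -2/π + 4/π = 2/π.
So RHS = -∫_0^1 v(x) φ(x) dx = -2/π.
LHS − RHS = 2/π ≠ 0, so the identity fails.
(For a valid weak derivative the identity must hold for EVERY test function, in particular this one. The failure shows v is NOT the weak derivative of u.)
Correct weak derivative would be u'(x) = 4*x - 2.


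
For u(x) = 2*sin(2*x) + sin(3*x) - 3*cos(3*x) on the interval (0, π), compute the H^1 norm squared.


||u||_{H^1(0,π)}^2 = 96 + 60*π

u'(x) = 9*sin(3*x) + 4*cos(2*x) + 3*cos(3*x).
Expand u² and (u')² and integrate term by term on (0, π), using: for integers n ≥ 1, ∫_0^π sin²(nx) dx = ∫_0^π cos²(nx) dx = π/2; for n ≠ n', ∫_0^π sin(nx)sin(n'x) dx = ∫_0^π cos(nx)cos(n'x) dx = 0; and by product-to-sum, ∫_0^π sin(nx)cos(n'x) dx = ½∫_0^π [sin((n+n')x) + sin((n−n')x)] dx, which is 0 when n+n' is even and 2n/(n²−n'²) when n+n' is odd (it need not vanish on (0, π)).
  u² squared terms: (-3)²·∫cos(3x)² dx = 9·π/2 = 9*π/2;  (2)²·∫sin(2x)² dx = 4·π/2 = 2*π;  (1)²·∫sin(3x)² dx = 1·π/2 = π/2.
  u² cross terms: 2·(-3)·(2)·∫cos(3x)·sin(2x) dx = -12·(-4/5) = 48/5;  2·(-3)·(1)·∫cos(3x)·sin(3x) dx = -6·(0) = 0;  2·(2)·(1)·∫sin(2x)·sin(3x) dx = 4·(0) = 0.
  So ∫_0^π u² dx = 9*π/2 + 2*π + π/2 + 48/5 + 0 + 0 = 48/5 + 7*π.
  (u')² squared terms: (3)²·∫cos(3x)² dx = 9·π/2 = 9*π/2;  (4)²·∫cos(2x)² dx = 16·π/2 = 8*π;  (9)²·∫sin(3x)² dx = 81·π/2 = 81*π/2.
  (u')² cross terms: 2·(3)·(4)·∫cos(3x)·cos(2x) dx = 24·(0) = 0;  2·(3)·(9)·∫cos(3x)·sin(3x) dx = 54·(0) = 0;  2·(4)·(9)·∫cos(2x)·sin(3x) dx = 72·(6/5) = 432/5.
  So ∫_0^π (u')² dx = 9*π/2 + 8*π + 81*π/2 + 0 + 0 + 432/5 = 432/5 + 53*π.
||u||_{H^1}^2 = (48/5 + 7*π) + (432/5 + 53*π) = 96 + 60*π.


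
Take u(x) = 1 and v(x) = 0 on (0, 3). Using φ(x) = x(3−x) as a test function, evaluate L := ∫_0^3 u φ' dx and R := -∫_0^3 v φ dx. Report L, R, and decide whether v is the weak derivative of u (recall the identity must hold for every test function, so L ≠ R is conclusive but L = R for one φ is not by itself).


LHS = 0, RHS = 0. Yes, v = u' weakly.

u(x) = 1, classical derivative u'(x) = 0.
φ(x) = x(3−x), so φ'(x) = 3 - 2*x.
Note φ(0) = φ(3) = 0, so the boundary term u·φ vanishes.
LHS = ∫_0^3 u(x) φ'(x) dx = ∫_0^3 (3 - 2*x) dx. Term by term:
  ∫_0^3 -2*x dx = -9;  ∫_0^3 3 dx = 9.
Sum: -9 + 9 = 0.
So LHS = 0.
∫_0^3 v(x) φ(x) dx = ∫_0^3 (0) dx. Term by term:
  ∫_0^3 0 dx = 0.
So RHS = -∫_0^3 v(x) φ(x) dx = 0.
LHS = RHS, so the identity holds for this test φ.
Moreover u is smooth here and v(x) = u'(x) = 0 pointwise, so the identity holds for every test function. Hence v is the weak derivative of u.
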